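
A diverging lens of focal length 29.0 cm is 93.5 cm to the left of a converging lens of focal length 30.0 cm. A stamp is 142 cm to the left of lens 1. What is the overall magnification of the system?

f₁ = −29.0 cm (diverging).
Lens 1: 1/d_i1 = 1/(-29.0) − 1/(142) = -0.04153, so d_i1 = -24.08 cm; m₁ = −d_i1/d_o1 = +0.1696.
d_o2 = 93.5 − (-24.08) = 117.6 cm.
Lens 2: 1/d_i2 = 1/(30.0) − 1/(117.6) = 0.02483, so d_i2 = 40.27 cm; m₂ = −d_i2/d_o2 = -0.3425.
m = m₁·m₂ = (+0.1696)(-0.3425) = -0.0581.

m = -0.0581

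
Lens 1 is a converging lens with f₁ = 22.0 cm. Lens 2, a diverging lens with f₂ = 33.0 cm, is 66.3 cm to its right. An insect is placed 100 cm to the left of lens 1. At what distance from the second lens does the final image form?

Lens 1: 1/d_i1 = 1/f₁ − 1/d_o1 = 1/(22.0) − 1/(100) = 0.03545, so d_i1 = 28.21 cm.
The intermediate image is 28.21 cm to the right of lens 1, which is 66.3 − (28.21) = 38.09 cm to the left of lens 2, so d_o2 = +38.09 cm.
Lens 2 is diverging, so f₂ = −33.0 cm.
Lens 2: 1/d_i2 = 1/f₂ − 1/d_o2 = 1/(-33.0) − 1/(38.09) = -0.05656, so d_i2 = -17.7 cm.
The final image is virtual, 17.7 cm to the left of lens 2 (overall magnification ≈ -0.13).

17.7 cm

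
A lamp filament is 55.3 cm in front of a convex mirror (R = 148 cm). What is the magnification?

f = R/2 = 148/2 = 74.00 cm; for a convex mirror, f = -74.00 cm.
1/d_i = 1/f − 1/d_o = 1/(-74.00) − 1/(55.3) = -0.03160, so d_i = -31.65 cm.
m = −d_i/d_o = −(-31.65)/(55.3) = +0.572.
The image is virtual, upright and reduced, behind the mirror.

m = +0.572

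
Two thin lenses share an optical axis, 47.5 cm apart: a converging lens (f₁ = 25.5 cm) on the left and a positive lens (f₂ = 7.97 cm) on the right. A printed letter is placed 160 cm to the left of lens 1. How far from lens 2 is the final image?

Lens 1: 1/d_i1 = 1/f₁ − 1/d_o1 = 1/(25.5) − 1/(160) = 0.03297, so d_i1 = 30.33 cm.
The intermediate image is 30.33 cm to the right of lens 1, which is 47.5 − (30.33) = 17.17 cm to the left of lens 2, so d_o2 = +17.17 cm.
Lens 2: 1/d_i2 = 1/f₂ − 1/d_o2 = 1/(7.97) − 1/(17.17) = 0.06723, so d_i2 = 14.9 cm.
The final image is real, 14.9 cm to the right of lens 2 (overall magnification ≈ 0.16).

14.9 cm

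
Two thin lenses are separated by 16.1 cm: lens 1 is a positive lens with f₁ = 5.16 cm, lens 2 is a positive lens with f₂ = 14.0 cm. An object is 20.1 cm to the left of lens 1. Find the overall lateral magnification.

Lens 1: 1/d_i1 = 1/(5.16) − 1/(20.1) = 0.1440, so d_i1 = 6.942 cm; m₁ = −d_i1/d_o1 = -0.3454.
d_o2 = 16.1 − (6.942) = 9.158 cm.
Lens 2: 1/d_i2 = 1/(14.0) − 1/(9.158) = -0.03777, so d_i2 = -26.48 cm; m₂ = −d_i2/d_o2 = +2.891.
m = m₁·m₂ = (-0.3454)(+2.891) = -0.999.

m = -0.999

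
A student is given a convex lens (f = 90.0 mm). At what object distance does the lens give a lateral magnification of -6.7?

103 mm

m = −d_i/d_o ⇒ d_i = −m·d_o.
1/f = 1/d_o + 1/d_i = 1/d_o − 1/(m·d_o) = (1 − 1/m)/d_o, so d_o = f(1 − 1/m) = (90.00)(1 − 1/(-6.7)) = 103 mm.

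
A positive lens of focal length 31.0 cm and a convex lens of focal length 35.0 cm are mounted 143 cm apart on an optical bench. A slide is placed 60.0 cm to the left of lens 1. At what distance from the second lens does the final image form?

62.9 cm

Lens 1: 1/d_i1 = 1/f₁ − 1/d_o1 = 1/(31.0) − 1/(60.0) = 0.01559, so d_i1 = 64.14 cm.
The intermediate image is 64.14 cm to the right of lens 1, which is 143 − (64.14) = 78.86 cm to the left of lens 2, so d_o2 = +78.86 cm.
Lens 2: 1/d_i2 = 1/f₂ − 1/d_o2 = 1/(35.0) − 1/(78.86) = 0.01589, so d_i2 = 62.9 cm.
The final image is real, 62.9 cm to the right of lens 2 (overall magnification ≈ 0.85).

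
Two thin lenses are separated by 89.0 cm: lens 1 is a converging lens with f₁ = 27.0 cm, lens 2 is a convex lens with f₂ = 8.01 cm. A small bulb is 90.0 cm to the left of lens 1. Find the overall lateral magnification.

m = +0.0809

Lens 1: 1/d_i1 = 1/(27.0) − 1/(90.0) = 0.02593, so d_i1 = 38.57 cm; m₁ = −d_i1/d_o1 = -0.4286.
d_o2 = 89.0 − (38.57) = 50.43 cm.
Lens 2: 1/d_i2 = 1/(8.01) − 1/(50.43) = 0.1050, so d_i2 = 9.522 cm; m₂ = −d_i2/d_o2 = -0.1888.
m = m₁·m₂ = (-0.4286)(-0.1888) = +0.0809.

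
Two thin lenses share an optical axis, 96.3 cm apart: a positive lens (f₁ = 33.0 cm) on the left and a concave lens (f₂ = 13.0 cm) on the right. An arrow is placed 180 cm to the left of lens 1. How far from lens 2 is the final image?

10.5 cm

Lens 1: 1/d_i1 = 1/f₁ − 1/d_o1 = 1/(33.0) − 1/(180) = 0.02475, so d_i1 = 40.41 cm.
The intermediate image is 40.41 cm to the right of lens 1, which is 96.3 − (40.41) = 55.89 cm to the left of lens 2, so d_o2 = +55.89 cm.
Lens 2 is diverging, so f₂ = −13.0 cm.
Lens 2: 1/d_i2 = 1/f₂ − 1/d_o2 = 1/(-13.0) − 1/(55.89) = -0.09482, so d_i2 = -10.5 cm.
The final image is virtual, 10.5 cm to the left of lens 2 (overall magnification ≈ -0.042).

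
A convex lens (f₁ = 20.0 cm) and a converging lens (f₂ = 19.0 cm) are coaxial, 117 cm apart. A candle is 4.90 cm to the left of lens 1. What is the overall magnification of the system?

Lens 1: 1/d_i1 = 1/(20.0) − 1/(4.90) = -0.1541, so d_i1 = -6.490 cm; m₁ = −d_i1/d_o1 = +1.324.
d_o2 = 117 − (-6.490) = 123.5 cm.
Lens 2: 1/d_i2 = 1/(19.0) − 1/(123.5) = 0.04453, so d_i2 = 22.45 cm; m₂ = −d_i2/d_o2 = -0.1818.
m = m₁·m₂ = (+1.324)(-0.1818) = -0.241.

m = -0.241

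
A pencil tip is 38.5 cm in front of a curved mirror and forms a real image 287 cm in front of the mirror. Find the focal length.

f = 33.9 cm (concave)

Real image ⇒ d_i = +287 cm.
1/f = 1/d_o + 1/d_i = 1/(38.5) + 1/(287) = 0.02946, so f = 33.9 cm.
Since f is positive, the curved mirror is concave.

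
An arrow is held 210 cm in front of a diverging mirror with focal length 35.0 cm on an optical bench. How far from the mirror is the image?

30.0 cm

For a diverging mirror, f = -35.0 cm.
Mirror equation: 1/d_i = 1/f − 1/d_o = 1/(-35.00) − 1/(210) = -0.02857 − 0.004762 = -0.03333, so d_i = -30.0 cm.
The image is virtual, upright and reduced, behind the mirror.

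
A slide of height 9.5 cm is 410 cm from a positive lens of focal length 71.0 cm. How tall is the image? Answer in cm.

1.99 cm

1/d_i = 1/f − 1/d_o = 1/(71.00) − 1/(410) = 0.01165, so d_i = 85.87 cm.
m = −d_i/d_o = -0.2094.
|h_i| = |m|·h_o = 0.2094 × 9.5 = 1.99 cm. The image is real, inverted and reduced, on the far side of the lens.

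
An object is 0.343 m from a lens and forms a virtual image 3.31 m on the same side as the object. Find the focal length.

Virtual image ⇒ d_i = −3.31 m.
1/f = 1/d_o + 1/d_i = 1/(0.343) + 1/(-3.31) = 2.613, so f = 0.383 m.
Since f is positive, the lens is converging.

f = 0.383 m (converging)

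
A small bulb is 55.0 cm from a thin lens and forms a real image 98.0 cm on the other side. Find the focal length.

Real image ⇒ d_i = +98.0 cm.
1/f = 1/d_o + 1/d_i = 1/(55.0) + 1/(98.0) = 0.02839, so f = 35.2 cm.
Since f is positive, the thin lens is converging.

f = 35.2 cm (converging)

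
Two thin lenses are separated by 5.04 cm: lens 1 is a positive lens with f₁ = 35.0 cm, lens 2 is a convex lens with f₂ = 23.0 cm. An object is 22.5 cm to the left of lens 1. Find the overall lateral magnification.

m = -1.43

Lens 1: 1/d_i1 = 1/(35.0) − 1/(22.5) = -0.01587, so d_i1 = -63.00 cm; m₁ = −d_i1/d_o1 = +2.800.
d_o2 = 5.04 − (-63.00) = 68.04 cm.
Lens 2: 1/d_i2 = 1/(23.0) − 1/(68.04) = 0.02878, so d_i2 = 34.75 cm; m₂ = −d_i2/d_o2 = -0.5107.
m = m₁·m₂ = (+2.800)(-0.5107) = -1.43.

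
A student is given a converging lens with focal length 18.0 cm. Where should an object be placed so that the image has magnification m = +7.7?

15.7 cm

m = −d_i/d_o ⇒ d_i = −m·d_o.
1/f = 1/d_o + 1/d_i = 1/d_o − 1/(m·d_o) = (1 − 1/m)/d_o, so d_o = f(1 − 1/m) = (18.00)(1 − 1/(+7.7)) = 15.7 cm.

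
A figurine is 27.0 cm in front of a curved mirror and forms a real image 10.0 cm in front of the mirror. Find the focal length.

Real image ⇒ d_i = +10.0 cm.
1/f = 1/d_o + 1/d_i = 1/(27.0) + 1/(10.0) = 0.1370, so f = 7.30 cm.
Since f is positive, the curved mirror is concave.

f = 7.30 cm (concave)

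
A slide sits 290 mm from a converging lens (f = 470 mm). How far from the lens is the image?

757 mm

Thin-lens equation: 1/d_i = 1/f − 1/d_o = 1/(470.0) − 1/(290) = 0.002128 − 0.003448 = -0.001321, so d_i = -757 mm.
The image is virtual, upright and enlarged, on the same side as the object.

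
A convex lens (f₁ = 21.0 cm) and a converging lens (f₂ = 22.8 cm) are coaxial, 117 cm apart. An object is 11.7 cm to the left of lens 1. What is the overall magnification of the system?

Lens 1: 1/d_i1 = 1/(21.0) − 1/(11.7) = -0.03785, so d_i1 = -26.42 cm; m₁ = −d_i1/d_o1 = +2.258.
d_o2 = 117 − (-26.42) = 143.4 cm.
Lens 2: 1/d_i2 = 1/(22.8) − 1/(143.4) = 0.03689, so d_i2 = 27.11 cm; m₂ = −d_i2/d_o2 = -0.1891.
m = m₁·m₂ = (+2.258)(-0.1891) = -0.427.

m = -0.427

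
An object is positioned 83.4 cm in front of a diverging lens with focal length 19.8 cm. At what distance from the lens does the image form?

For a diverging lens, f = -19.8 cm.
Thin-lens equation: 1/s_i = 1/f − 1/s_o = 1/(-19.80) − 1/(83.4) = -0.05051 − 0.01199 = -0.06250, so s_i = -16.0 cm.
The image is virtual, upright and reduced, on the same side as the object.

16.0 cm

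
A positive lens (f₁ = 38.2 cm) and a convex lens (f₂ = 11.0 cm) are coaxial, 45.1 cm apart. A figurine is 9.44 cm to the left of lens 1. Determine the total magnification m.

m = -0.313

Lens 1: 1/d_i1 = 1/(38.2) − 1/(9.44) = -0.07975, so d_i1 = -12.54 cm; m₁ = −d_i1/d_o1 = +1.328.
d_o2 = 45.1 − (-12.54) = 57.64 cm.
Lens 2: 1/d_i2 = 1/(11.0) − 1/(57.64) = 0.07356, so d_i2 = 13.59 cm; m₂ = −d_i2/d_o2 = -0.2358.
m = m₁·m₂ = (+1.328)(-0.2358) = -0.313.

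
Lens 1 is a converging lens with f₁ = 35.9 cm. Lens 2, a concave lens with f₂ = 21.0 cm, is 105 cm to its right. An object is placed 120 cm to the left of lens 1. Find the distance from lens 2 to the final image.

Lens 1: 1/d_i1 = 1/f₁ − 1/d_o1 = 1/(35.9) − 1/(120) = 0.01952, so d_i1 = 51.22 cm.
The intermediate image is 51.22 cm to the right of lens 1, which is 105 − (51.22) = 53.78 cm to the left of lens 2, so d_o2 = +53.78 cm.
Lens 2 is diverging, so f₂ = −21.0 cm.
Lens 2: 1/d_i2 = 1/f₂ − 1/d_o2 = 1/(-21.0) − 1/(53.78) = -0.06621, so d_i2 = -15.1 cm.
The final image is virtual, 15.1 cm to the left of lens 2 (overall magnification ≈ -0.12).

15.1 cm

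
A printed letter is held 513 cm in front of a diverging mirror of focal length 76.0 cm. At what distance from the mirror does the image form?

66.2 cm

For a diverging mirror, f = -76.0 cm.
Mirror equation: 1/s_i = 1/f − 1/s_o = 1/(-76.00) − 1/(513) = -0.01316 − 0.001949 = -0.01511, so s_i = -66.2 cm.
The image is virtual, upright and reduced, behind the mirror.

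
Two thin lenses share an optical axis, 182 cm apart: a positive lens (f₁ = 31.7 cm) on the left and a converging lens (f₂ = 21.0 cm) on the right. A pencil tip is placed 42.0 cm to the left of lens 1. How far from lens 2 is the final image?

Lens 1: 1/d_i1 = 1/f₁ − 1/d_o1 = 1/(31.7) − 1/(42.0) = 0.007736, so d_i1 = 129.3 cm.
The intermediate image is 129.3 cm to the right of lens 1, which is 182 − (129.3) = 52.70 cm to the left of lens 2, so d_o2 = +52.70 cm.
Lens 2: 1/d_i2 = 1/f₂ − 1/d_o2 = 1/(21.0) − 1/(52.70) = 0.02864, so d_i2 = 34.9 cm.
The final image is real, 34.9 cm to the right of lens 2 (overall magnification ≈ 2.0).

34.9 cm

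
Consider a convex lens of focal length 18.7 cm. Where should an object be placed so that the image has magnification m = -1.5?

31.2 cm

m = −d_i/d_o ⇒ d_i = −m·d_o.
1/f = 1/d_o + 1/d_i = 1/d_o − 1/(m·d_o) = (1 − 1/m)/d_o, so d_o = f(1 − 1/m) = (18.70)(1 − 1/(-1.5)) = 31.2 cm.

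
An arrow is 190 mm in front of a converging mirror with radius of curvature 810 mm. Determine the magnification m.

f = R/2 = 810/2 = 405.0 mm.
1/d_i = 1/f − 1/d_o = 1/(405.0) − 1/(190) = -0.002794, so d_i = -357.9 mm.
m = −d_i/d_o = −(-357.9)/(190) = +1.88.
The image is virtual, upright and enlarged, behind the mirror.

m = +1.88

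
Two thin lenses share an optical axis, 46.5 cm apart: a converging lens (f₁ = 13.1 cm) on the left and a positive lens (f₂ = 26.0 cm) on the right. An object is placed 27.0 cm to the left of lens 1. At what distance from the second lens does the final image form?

Lens 1: 1/d_i1 = 1/f₁ − 1/d_o1 = 1/(13.1) − 1/(27.0) = 0.03930, so d_i1 = 25.45 cm.
The intermediate image is 25.45 cm to the right of lens 1, which is 46.5 − (25.45) = 21.05 cm to the left of lens 2, so d_o2 = +21.05 cm.
Lens 2: 1/d_i2 = 1/f₂ − 1/d_o2 = 1/(26.0) − 1/(21.05) = -0.009044, so d_i2 = -111 cm.
The final image is virtual, 111 cm to the left of lens 2 (overall magnification ≈ -5.0).

111 cm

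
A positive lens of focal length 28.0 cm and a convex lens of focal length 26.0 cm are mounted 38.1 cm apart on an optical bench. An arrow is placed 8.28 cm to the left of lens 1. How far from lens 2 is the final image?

Lens 1: 1/d_i1 = 1/f₁ − 1/d_o1 = 1/(28.0) − 1/(8.28) = -0.08506, so d_i1 = -11.76 cm.
The intermediate image is 11.76 cm to the left of lens 1 (virtual), which is 38.1 − (-11.76) = 49.86 cm to the left of lens 2, so d_o2 = +49.86 cm.
Lens 2: 1/d_i2 = 1/f₂ − 1/d_o2 = 1/(26.0) − 1/(49.86) = 0.01841, so d_i2 = 54.3 cm.
The final image is real, 54.3 cm to the right of lens 2 (overall magnification ≈ -1.5).

54.3 cm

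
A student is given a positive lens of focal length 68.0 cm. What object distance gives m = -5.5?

m = −d_i/d_o ⇒ d_i = −m·d_o.
1/f = 1/d_o + 1/d_i = 1/d_o − 1/(m·d_o) = (1 − 1/m)/d_o, so d_o = f(1 − 1/m) = (68.00)(1 − 1/(-5.5)) = 80.4 cm.

80.4 cm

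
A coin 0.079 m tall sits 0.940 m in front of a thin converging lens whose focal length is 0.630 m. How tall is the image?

0.161 m

1/d_i = 1/f − 1/d_o = 1/(0.6300) − 1/(0.940) = 0.5235, so d_i = 1.910 m.
m = −d_i/d_o = -2.032.
|h_i| = |m|·h_o = 2.032 × 0.079 = 0.161 m. The image is real, inverted and enlarged, on the far side of the lens.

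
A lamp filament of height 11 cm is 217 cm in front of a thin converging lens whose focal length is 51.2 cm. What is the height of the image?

1/d_i = 1/f − 1/d_o = 1/(51.20) − 1/(217) = 0.01492, so d_i = 67.01 cm.
m = −d_i/d_o = -0.3088.
|h_i| = |m|·h_o = 0.3088 × 11 = 3.40 cm. The image is real, inverted and reduced, on the far side of the lens.

3.40 cm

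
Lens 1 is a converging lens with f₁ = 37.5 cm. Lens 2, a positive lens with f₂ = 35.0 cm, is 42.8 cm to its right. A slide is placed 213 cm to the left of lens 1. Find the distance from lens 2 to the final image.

2.52 cm

Lens 1: 1/d_i1 = 1/f₁ − 1/d_o1 = 1/(37.5) − 1/(213) = 0.02197, so d_i1 = 45.51 cm.
The intermediate image is 45.51 cm to the right of lens 1, which lies 2.710 cm to the right of lens 2 — a virtual object — so d_o2 = −2.710 cm.
Lens 2: 1/d_i2 = 1/f₂ − 1/d_o2 = 1/(35.0) − 1/(-2.710) = 0.3976, so d_i2 = 2.52 cm.
The final image is real, 2.52 cm to the right of lens 2 (overall magnification ≈ -0.20).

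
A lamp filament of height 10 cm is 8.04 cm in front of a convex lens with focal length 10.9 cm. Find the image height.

1/d_i = 1/f − 1/d_o = 1/(10.90) − 1/(8.04) = -0.03263, so d_i = -30.64 cm.
m = −d_i/d_o = +3.811.
|h_i| = |m|·h_o = 3.811 × 10 = 38.1 cm. The image is virtual, upright and enlarged, on the same side as the object.

38.1 cm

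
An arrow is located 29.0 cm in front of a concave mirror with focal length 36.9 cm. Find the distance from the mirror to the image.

135 cm

Mirror equation: 1/d_i = 1/f − 1/d_o = 1/(36.90) − 1/(29.0) = 0.02710 − 0.03448 = -0.007382, so d_i = -135 cm.
The image is virtual, upright and enlarged, behind the mirror.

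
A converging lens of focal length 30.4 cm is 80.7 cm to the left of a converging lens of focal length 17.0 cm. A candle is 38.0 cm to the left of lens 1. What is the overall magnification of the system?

Lens 1: 1/d_i1 = 1/(30.4) − 1/(38.0) = 0.006579, so d_i1 = 152.0 cm; m₁ = −d_i1/d_o1 = -4.000.
d_o2 = 80.7 − (152.0) = -71.30 cm (virtual object).
Lens 2: 1/d_i2 = 1/(17.0) − 1/(-71.30) = 0.07285, so d_i2 = 13.73 cm; m₂ = −d_i2/d_o2 = +0.1925.
m = m₁·m₂ = (-4.000)(+0.1925) = -0.770.

m = -0.770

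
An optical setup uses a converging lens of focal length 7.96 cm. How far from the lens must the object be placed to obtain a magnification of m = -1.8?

12.4 cm

m = −d_i/d_o ⇒ d_i = −m·d_o.
1/f = 1/d_o + 1/d_i = 1/d_o − 1/(m·d_o) = (1 − 1/m)/d_o, so d_o = f(1 − 1/m) = (7.960)(1 − 1/(-1.8)) = 12.4 cm.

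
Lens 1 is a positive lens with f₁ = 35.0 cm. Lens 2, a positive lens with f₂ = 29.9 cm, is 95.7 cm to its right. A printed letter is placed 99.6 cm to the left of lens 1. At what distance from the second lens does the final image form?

Lens 1: 1/d_i1 = 1/f₁ − 1/d_o1 = 1/(35.0) − 1/(99.6) = 0.01853, so d_i1 = 53.96 cm.
The intermediate image is 53.96 cm to the right of lens 1, which is 95.7 − (53.96) = 41.74 cm to the left of lens 2, so d_o2 = +41.74 cm.
Lens 2: 1/d_i2 = 1/f₂ − 1/d_o2 = 1/(29.9) − 1/(41.74) = 0.009487, so d_i2 = 105 cm.
The final image is real, 105 cm to the right of lens 2 (overall magnification ≈ 1.4).

105 cm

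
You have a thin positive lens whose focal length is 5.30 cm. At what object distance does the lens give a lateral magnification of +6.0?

4.42 cm

m = −d_i/d_o ⇒ d_i = −m·d_o.
1/f = 1/d_o + 1/d_i = 1/d_o − 1/(m·d_o) = (1 − 1/m)/d_o, so d_o = f(1 − 1/m) = (5.300)(1 − 1/(+6.0)) = 4.42 cm.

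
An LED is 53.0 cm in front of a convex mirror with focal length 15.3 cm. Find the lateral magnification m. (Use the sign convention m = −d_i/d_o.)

For a convex mirror, f = -15.3 cm.
1/d_i = 1/f − 1/d_o = 1/(-15.30) − 1/(53.0) = -0.08423, so d_i = -11.87 cm.
m = −d_i/d_o = −(-11.87)/(53.0) = +0.224.
The image is virtual, upright and reduced, behind the mirror.

m = +0.224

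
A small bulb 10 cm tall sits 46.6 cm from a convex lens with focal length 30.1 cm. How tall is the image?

1/d_i = 1/f − 1/d_o = 1/(30.10) − 1/(46.6) = 0.01176, so d_i = 85.01 cm.
m = −d_i/d_o = -1.824.
|h_i| = |m|·h_o = 1.824 × 10 = 18.2 cm. The image is real, inverted and enlarged, on the far side of the lens.

18.2 cm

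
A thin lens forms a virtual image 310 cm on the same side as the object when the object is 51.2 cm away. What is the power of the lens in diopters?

Virtual image ⇒ d_i = −310 cm.
1/f = 1/d_o + 1/d_i = 1/(51.2) + 1/(-310) = 0.01631 cm⁻¹.
f = 61.33 cm = 0.6133 m, so P = 1/f = +1.63 D.

P = +1.63 D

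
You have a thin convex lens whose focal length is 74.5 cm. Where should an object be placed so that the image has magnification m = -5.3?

m = −d_i/d_o ⇒ d_i = −m·d_o.
1/f = 1/d_o + 1/d_i = 1/d_o − 1/(m·d_o) = (1 − 1/m)/d_o, so d_o = f(1 − 1/m) = (74.50)(1 − 1/(-5.3)) = 88.6 cm.

88.6 cm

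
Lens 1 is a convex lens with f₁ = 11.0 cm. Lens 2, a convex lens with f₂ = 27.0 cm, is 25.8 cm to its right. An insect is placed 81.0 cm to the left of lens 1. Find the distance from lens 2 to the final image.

25.3 cm

Lens 1: 1/d_i1 = 1/f₁ − 1/d_o1 = 1/(11.0) − 1/(81.0) = 0.07856, so d_i1 = 12.73 cm.
The intermediate image is 12.73 cm to the right of lens 1, which is 25.8 − (12.73) = 13.07 cm to the left of lens 2, so d_o2 = +13.07 cm.
Lens 2: 1/d_i2 = 1/f₂ − 1/d_o2 = 1/(27.0) − 1/(13.07) = -0.03947, so d_i2 = -25.3 cm.
The final image is virtual, 25.3 cm to the left of lens 2 (overall magnification ≈ -0.30).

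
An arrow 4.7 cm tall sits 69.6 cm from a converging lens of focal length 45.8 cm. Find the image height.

1/d_i = 1/f − 1/d_o = 1/(45.80) − 1/(69.6) = 0.007466, so d_i = 133.9 cm.
m = −d_i/d_o = -1.924.
|h_i| = |m|·h_o = 1.924 × 4.7 = 9.04 cm. The image is real, inverted and enlarged, on the far side of the lens.

9.04 cm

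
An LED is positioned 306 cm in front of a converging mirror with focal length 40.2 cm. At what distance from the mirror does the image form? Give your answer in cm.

Mirror equation: 1/d_i = 1/f − 1/d_o = 1/(40.20) − 1/(306) = 0.02488 − 0.003268 = 0.02161, so d_i = 46.3 cm.
The image is real, inverted and reduced, in front of the mirror.

46.3 cm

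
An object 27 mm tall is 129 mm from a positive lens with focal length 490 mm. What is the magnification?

1/d_i = 1/f − 1/d_o = 1/(490.0) − 1/(129) = -0.005711, so d_i = -175.1 mm.
m = −d_i/d_o = −(-175.1)/(129) = +1.36.
The image is virtual, upright and enlarged, on the same side as the object.

m = +1.36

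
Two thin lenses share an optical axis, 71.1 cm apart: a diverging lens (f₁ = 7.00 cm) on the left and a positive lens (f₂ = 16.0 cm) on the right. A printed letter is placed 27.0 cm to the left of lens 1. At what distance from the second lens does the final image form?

20.2 cm

Lens 1 is diverging, so f₁ = −7.00 cm.
Lens 1: 1/d_i1 = 1/f₁ − 1/d_o1 = 1/(-7.00) − 1/(27.0) = -0.1799, so d_i1 = -5.559 cm.
The intermediate image is 5.559 cm to the left of lens 1 (virtual), which is 71.1 − (-5.559) = 76.66 cm to the left of lens 2, so d_o2 = +76.66 cm.
Lens 2: 1/d_i2 = 1/f₂ − 1/d_o2 = 1/(16.0) − 1/(76.66) = 0.04946, so d_i2 = 20.2 cm.
The final image is real, 20.2 cm to the right of lens 2 (overall magnification ≈ -0.054).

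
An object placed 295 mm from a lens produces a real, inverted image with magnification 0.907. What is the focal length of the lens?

m = −d_i/d_o ⇒ d_i = −m·d_o = −(-0.907)·(295) = 267.6 mm.
1/f = 1/d_o + 1/d_i = 1/(295) + 1/(267.6) = 0.007127, so f = 140 mm.
Since f is positive, the lens is converging.

f = 140 mm (converging)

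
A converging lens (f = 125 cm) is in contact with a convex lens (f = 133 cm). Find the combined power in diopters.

P₁ = 1/f₁ = 1/(1.25 m) = +0.8000 D; P₂ = 1/f₂ = 1/(1.33 m) = +0.7519 D.
For thin lenses in contact, P = P₁ + P₂ = (+0.8000) + (+0.7519) = +1.55 D.

P = +1.55 D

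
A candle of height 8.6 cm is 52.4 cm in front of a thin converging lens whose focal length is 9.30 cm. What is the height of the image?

1.86 cm

1/d_i = 1/f − 1/d_o = 1/(9.300) − 1/(52.4) = 0.08844, so d_i = 11.31 cm.
m = −d_i/d_o = -0.2158.
|h_i| = |m|·h_o = 0.2158 × 8.6 = 1.86 cm. The image is real, inverted and reduced, on the far side of the lens.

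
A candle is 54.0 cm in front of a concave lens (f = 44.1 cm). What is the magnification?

m = +0.450

For a concave lens, f = -44.1 cm.
1/d_i = 1/f − 1/d_o = 1/(-44.10) − 1/(54.0) = -0.04119, so d_i = -24.28 cm.
m = −d_i/d_o = −(-24.28)/(54.0) = +0.450.
The image is virtual, upright and reduced, on the same side as the object.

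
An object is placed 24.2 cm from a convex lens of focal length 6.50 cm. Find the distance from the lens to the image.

Thin-lens equation: 1/q = 1/f − 1/p = 1/(6.500) − 1/(24.2) = 0.1538 − 0.04132 = 0.1125, so q = 8.89 cm.
The image is real, inverted and reduced, on the far side of the lens.

8.89 cm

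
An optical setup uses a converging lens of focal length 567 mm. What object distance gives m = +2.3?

320 mm

m = −d_i/d_o ⇒ d_i = −m·d_o.
1/f = 1/d_o + 1/d_i = 1/d_o − 1/(m·d_o) = (1 − 1/m)/d_o, so d_o = f(1 − 1/m) = (567.0)(1 − 1/(+2.3)) = 320 mm.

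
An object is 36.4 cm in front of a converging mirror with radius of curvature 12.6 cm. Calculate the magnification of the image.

m = -0.209

f = R/2 = 12.6/2 = 6.300 cm.
1/d_i = 1/f − 1/d_o = 1/(6.300) − 1/(36.4) = 0.1313, so d_i = 7.619 cm.
m = −d_i/d_o = −(7.619)/(36.4) = -0.209.
The image is real, inverted and reduced, in front of the mirror.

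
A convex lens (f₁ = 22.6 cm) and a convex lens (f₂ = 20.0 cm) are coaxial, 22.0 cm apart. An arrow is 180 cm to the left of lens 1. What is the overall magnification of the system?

Lens 1: 1/d_i1 = 1/(22.6) − 1/(180) = 0.03869, so d_i1 = 25.84 cm; m₁ = −d_i1/d_o1 = -0.1436.
d_o2 = 22.0 − (25.84) = -3.840 cm (virtual object).
Lens 2: 1/d_i2 = 1/(20.0) − 1/(-3.840) = 0.3104, so d_i2 = 3.221 cm; m₂ = −d_i2/d_o2 = +0.8389.
m = m₁·m₂ = (-0.1436)(+0.8389) = -0.120.

m = -0.120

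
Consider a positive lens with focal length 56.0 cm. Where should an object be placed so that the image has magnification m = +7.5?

m = −d_i/d_o ⇒ d_i = −m·d_o.
1/f = 1/d_o + 1/d_i = 1/d_o − 1/(m·d_o) = (1 − 1/m)/d_o, so d_o = f(1 − 1/m) = (56.00)(1 − 1/(+7.5)) = 48.5 cm.

48.5 cm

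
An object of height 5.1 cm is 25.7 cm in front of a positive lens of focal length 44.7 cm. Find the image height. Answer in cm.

1/d_i = 1/f − 1/d_o = 1/(44.70) − 1/(25.7) = -0.01654, so d_i = -60.46 cm.
m = −d_i/d_o = +2.353.
|h_i| = |m|·h_o = 2.353 × 5.1 = 12.0 cm. The image is virtual, upright and enlarged, on the same side as the object.

12.0 cm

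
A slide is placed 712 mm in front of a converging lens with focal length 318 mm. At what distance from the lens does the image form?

575 mm

Lens equation: 1/d_i = 1/f − 1/d_o = 1/(318.0) − 1/(712) = 0.003145 − 0.001404 = 0.001740, so d_i = 575 mm.
The image is real, inverted and reduced, on the far side of the lens.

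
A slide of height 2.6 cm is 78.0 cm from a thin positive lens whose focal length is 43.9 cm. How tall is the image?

3.35 cm

1/d_i = 1/f − 1/d_o = 1/(43.90) − 1/(78.0) = 0.009959, so d_i = 100.4 cm.
m = −d_i/d_o = -1.287.
|h_i| = |m|·h_o = 1.287 × 2.6 = 3.35 cm. The image is real, inverted and enlarged, on the far side of the lens.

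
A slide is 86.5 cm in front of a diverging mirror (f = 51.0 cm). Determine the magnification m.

For a diverging mirror, f = -51.0 cm.
1/d_i = 1/f − 1/d_o = 1/(-51.00) − 1/(86.5) = -0.03117, so d_i = -32.08 cm.
m = −d_i/d_o = −(-32.08)/(86.5) = +0.371.
The image is virtual, upright and reduced, behind the mirror.

m = +0.371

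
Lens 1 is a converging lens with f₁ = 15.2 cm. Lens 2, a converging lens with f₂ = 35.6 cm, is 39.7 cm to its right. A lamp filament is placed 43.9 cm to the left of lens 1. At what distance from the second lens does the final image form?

Lens 1: 1/d_i1 = 1/f₁ − 1/d_o1 = 1/(15.2) − 1/(43.9) = 0.04301, so d_i1 = 23.25 cm.
The intermediate image is 23.25 cm to the right of lens 1, which is 39.7 − (23.25) = 16.45 cm to the left of lens 2, so d_o2 = +16.45 cm.
Lens 2: 1/d_i2 = 1/f₂ − 1/d_o2 = 1/(35.6) − 1/(16.45) = -0.03270, so d_i2 = -30.6 cm.
The final image is virtual, 30.6 cm to the left of lens 2 (overall magnification ≈ -0.98).

30.6 cm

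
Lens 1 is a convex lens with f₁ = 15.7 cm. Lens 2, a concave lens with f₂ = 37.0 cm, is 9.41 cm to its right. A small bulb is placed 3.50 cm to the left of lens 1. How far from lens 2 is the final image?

Lens 1: 1/d_i1 = 1/f₁ − 1/d_o1 = 1/(15.7) − 1/(3.50) = -0.2220, so d_i1 = -4.504 cm.
The intermediate image is 4.504 cm to the left of lens 1 (virtual), which is 9.41 − (-4.504) = 13.91 cm to the left of lens 2, so d_o2 = +13.91 cm.
Lens 2 is diverging, so f₂ = −37.0 cm.
Lens 2: 1/d_i2 = 1/f₂ − 1/d_o2 = 1/(-37.0) − 1/(13.91) = -0.09892, so d_i2 = -10.1 cm.
The final image is virtual, 10.1 cm to the left of lens 2 (overall magnification ≈ 0.94).

10.1 cm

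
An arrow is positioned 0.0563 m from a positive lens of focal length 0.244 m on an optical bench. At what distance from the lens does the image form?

0.0732 m

Lens equation: 1/v = 1/f − 1/u = 1/(0.2440) − 1/(0.0563) = 4.098 − 17.76 = -13.66, so v = -0.0732 m.
The image is virtual, upright and enlarged, on the same side as the object.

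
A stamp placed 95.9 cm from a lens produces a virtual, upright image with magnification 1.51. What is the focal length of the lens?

m = −d_i/d_o ⇒ d_i = −m·d_o = −(+1.51)·(95.9) = -144.8 cm.
1/f = 1/d_o + 1/d_i = 1/(95.9) + 1/(-144.8) = 0.003521, so f = 284 cm.
Since f is positive, the lens is converging.

f = 284 cm (converging)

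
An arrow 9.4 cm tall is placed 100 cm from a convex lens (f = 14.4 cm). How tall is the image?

1/d_i = 1/f − 1/d_o = 1/(14.40) − 1/(100) = 0.05944, so d_i = 16.82 cm.
m = −d_i/d_o = -0.1682.
|h_i| = |m|·h_o = 0.1682 × 9.4 = 1.58 cm. The image is real, inverted and reduced, on the far side of the lens.

1.58 cm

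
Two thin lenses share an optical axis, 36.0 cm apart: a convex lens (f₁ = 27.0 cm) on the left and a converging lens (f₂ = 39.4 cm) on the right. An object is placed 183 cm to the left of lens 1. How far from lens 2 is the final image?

4.86 cm

Lens 1: 1/d_i1 = 1/f₁ − 1/d_o1 = 1/(27.0) − 1/(183) = 0.03157, so d_i1 = 31.67 cm.
The intermediate image is 31.67 cm to the right of lens 1, which is 36.0 − (31.67) = 4.330 cm to the left of lens 2, so d_o2 = +4.330 cm.
Lens 2: 1/d_i2 = 1/f₂ − 1/d_o2 = 1/(39.4) − 1/(4.330) = -0.2056, so d_i2 = -4.86 cm.
The final image is virtual, 4.86 cm to the left of lens 2 (overall magnification ≈ -0.19).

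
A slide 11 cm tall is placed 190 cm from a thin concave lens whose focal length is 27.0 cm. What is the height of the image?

1.37 cm

For a concave lens, f = -27.0 cm.
1/d_i = 1/f − 1/d_o = 1/(-27.00) − 1/(190) = -0.04230, so d_i = -23.64 cm.
m = −d_i/d_o = +0.1244.
|h_i| = |m|·h_o = 0.1244 × 11 = 1.37 cm. The image is virtual, upright and reduced, on the same side as the object.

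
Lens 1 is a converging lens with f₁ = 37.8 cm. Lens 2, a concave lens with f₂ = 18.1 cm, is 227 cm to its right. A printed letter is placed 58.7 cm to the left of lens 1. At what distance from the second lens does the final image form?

15.7 cm

Lens 1: 1/d_i1 = 1/f₁ − 1/d_o1 = 1/(37.8) − 1/(58.7) = 0.009419, so d_i1 = 106.2 cm.
The intermediate image is 106.2 cm to the right of lens 1, which is 227 − (106.2) = 120.8 cm to the left of lens 2, so d_o2 = +120.8 cm.
Lens 2 is diverging, so f₂ = −18.1 cm.
Lens 2: 1/d_i2 = 1/f₂ − 1/d_o2 = 1/(-18.1) − 1/(120.8) = -0.06353, so d_i2 = -15.7 cm.
The final image is virtual, 15.7 cm to the left of lens 2 (overall magnification ≈ -0.24).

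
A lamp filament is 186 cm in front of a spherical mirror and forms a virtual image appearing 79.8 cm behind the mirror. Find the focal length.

Virtual image ⇒ d_i = −79.8 cm.
1/f = 1/d_o + 1/d_i = 1/(186) + 1/(-79.8) = -0.007155, so f = -140 cm.
Since f is negative, the spherical mirror is convex.

f = -140 cm (convex)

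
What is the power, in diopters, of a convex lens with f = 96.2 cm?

P = +1.04 D

f = 96.2 cm = 0.962 m.
P = 1/f = 1/(0.962 m) = +1.04 D.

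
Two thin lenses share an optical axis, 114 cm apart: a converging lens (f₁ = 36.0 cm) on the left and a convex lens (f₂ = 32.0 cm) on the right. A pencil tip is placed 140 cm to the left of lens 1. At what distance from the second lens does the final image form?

Lens 1: 1/d_i1 = 1/f₁ − 1/d_o1 = 1/(36.0) − 1/(140) = 0.02063, so d_i1 = 48.46 cm.
The intermediate image is 48.46 cm to the right of lens 1, which is 114 − (48.46) = 65.54 cm to the left of lens 2, so d_o2 = +65.54 cm.
Lens 2: 1/d_i2 = 1/f₂ − 1/d_o2 = 1/(32.0) − 1/(65.54) = 0.01599, so d_i2 = 62.5 cm.
The final image is real, 62.5 cm to the right of lens 2 (overall magnification ≈ 0.33).

62.5 cm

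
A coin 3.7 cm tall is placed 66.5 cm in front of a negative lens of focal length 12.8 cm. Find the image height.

For a negative lens, f = -12.8 cm.
1/d_i = 1/f − 1/d_o = 1/(-12.80) − 1/(66.5) = -0.09316, so d_i = -10.73 cm.
m = −d_i/d_o = +0.1614.
|h_i| = |m|·h_o = 0.1614 × 3.7 = 0.597 cm. The image is virtual, upright and reduced, on the same side as the object.

0.597 cm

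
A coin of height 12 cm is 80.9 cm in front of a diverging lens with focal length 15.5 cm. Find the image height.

For a diverging lens, f = -15.5 cm.
1/d_i = 1/f − 1/d_o = 1/(-15.50) − 1/(80.9) = -0.07688, so d_i = -13.01 cm.
m = −d_i/d_o = +0.1608.
|h_i| = |m|·h_o = 0.1608 × 12 = 1.93 cm. The image is virtual, upright and reduced, on the same side as the object.

1.93 cm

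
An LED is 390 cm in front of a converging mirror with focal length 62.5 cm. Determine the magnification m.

m = -0.191

1/d_i = 1/f − 1/d_o = 1/(62.50) − 1/(390) = 0.01344, so d_i = 74.43 cm.
m = −d_i/d_o = −(74.43)/(390) = -0.191.
The image is real, inverted and reduced, in front of the mirror.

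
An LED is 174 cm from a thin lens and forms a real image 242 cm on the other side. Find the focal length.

Real image ⇒ d_i = +242 cm.
1/f = 1/d_o + 1/d_i = 1/(174) + 1/(242) = 0.009879, so f = 101 cm.
Since f is positive, the thin lens is converging.

f = 101 cm (converging)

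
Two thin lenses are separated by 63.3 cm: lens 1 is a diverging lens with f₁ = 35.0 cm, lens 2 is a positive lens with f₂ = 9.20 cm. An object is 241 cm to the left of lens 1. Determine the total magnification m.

f₁ = −35.0 cm (diverging).
Lens 1: 1/d_i1 = 1/(-35.0) − 1/(241) = -0.03272, so d_i1 = -30.56 cm; m₁ = −d_i1/d_o1 = +0.1268.
d_o2 = 63.3 − (-30.56) = 93.86 cm.
Lens 2: 1/d_i2 = 1/(9.20) − 1/(93.86) = 0.09804, so d_i2 = 10.20 cm; m₂ = −d_i2/d_o2 = -0.1087.
m = m₁·m₂ = (+0.1268)(-0.1087) = -0.0138.

m = -0.0138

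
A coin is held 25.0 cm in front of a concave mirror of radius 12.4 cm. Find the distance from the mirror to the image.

8.24 cm

f = R/2 = 12.4/2 = 6.200 cm.
Mirror equation: 1/d_i = 1/f − 1/d_o = 1/(6.200) − 1/(25.0) = 0.1613 − 0.04000 = 0.1213, so d_i = 8.24 cm.
The image is real, inverted and reduced, in front of the mirror.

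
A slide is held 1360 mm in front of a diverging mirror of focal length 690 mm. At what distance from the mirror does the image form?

458 mm

For a diverging mirror, f = -690 mm.
Mirror equation: 1/d_i = 1/f − 1/d_o = 1/(-690.0) − 1/(1360) = -0.001449 − 0.0007353 = -0.002185, so d_i = -458 mm.
The image is virtual, upright and reduced, behind the mirror.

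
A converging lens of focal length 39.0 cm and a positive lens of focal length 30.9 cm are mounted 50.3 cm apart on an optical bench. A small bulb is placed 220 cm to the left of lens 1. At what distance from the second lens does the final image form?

3.20 cm

Lens 1: 1/d_i1 = 1/f₁ − 1/d_o1 = 1/(39.0) − 1/(220) = 0.02110, so d_i1 = 47.40 cm.
The intermediate image is 47.40 cm to the right of lens 1, which is 50.3 − (47.40) = 2.900 cm to the left of lens 2, so d_o2 = +2.900 cm.
Lens 2: 1/d_i2 = 1/f₂ − 1/d_o2 = 1/(30.9) − 1/(2.900) = -0.3125, so d_i2 = -3.20 cm.
The final image is virtual, 3.20 cm to the left of lens 2 (overall magnification ≈ -0.24).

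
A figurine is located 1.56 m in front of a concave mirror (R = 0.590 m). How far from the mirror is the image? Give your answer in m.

0.364 m

f = R/2 = 0.590/2 = 0.2950 m.
Mirror equation: 1/q = 1/f − 1/p = 1/(0.2950) − 1/(1.56) = 3.390 − 0.6410 = 2.749, so q = 0.364 m.
The image is real, inverted and reduced, in front of the mirror.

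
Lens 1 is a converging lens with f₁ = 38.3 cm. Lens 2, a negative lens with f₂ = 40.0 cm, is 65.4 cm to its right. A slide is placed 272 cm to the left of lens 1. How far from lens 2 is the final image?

Lens 1: 1/d_i1 = 1/f₁ − 1/d_o1 = 1/(38.3) − 1/(272) = 0.02243, so d_i1 = 44.58 cm.
The intermediate image is 44.58 cm to the right of lens 1, which is 65.4 − (44.58) = 20.82 cm to the left of lens 2, so d_o2 = +20.82 cm.
Lens 2 is diverging, so f₂ = −40.0 cm.
Lens 2: 1/d_i2 = 1/f₂ − 1/d_o2 = 1/(-40.0) − 1/(20.82) = -0.07303, so d_i2 = -13.7 cm.
The final image is virtual, 13.7 cm to the left of lens 2 (overall magnification ≈ -0.11).

13.7 cm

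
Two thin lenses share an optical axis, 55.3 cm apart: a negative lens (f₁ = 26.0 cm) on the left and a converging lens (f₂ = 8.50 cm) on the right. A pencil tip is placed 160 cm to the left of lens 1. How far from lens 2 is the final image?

9.54 cm

Lens 1 is diverging, so f₁ = −26.0 cm.
Lens 1: 1/d_i1 = 1/f₁ − 1/d_o1 = 1/(-26.0) − 1/(160) = -0.04471, so d_i1 = -22.37 cm.
The intermediate image is 22.37 cm to the left of lens 1 (virtual), which is 55.3 − (-22.37) = 77.67 cm to the left of lens 2, so d_o2 = +77.67 cm.
Lens 2: 1/d_i2 = 1/f₂ − 1/d_o2 = 1/(8.50) − 1/(77.67) = 0.1048, so d_i2 = 9.54 cm.
The final image is real, 9.54 cm to the right of lens 2 (overall magnification ≈ -0.017).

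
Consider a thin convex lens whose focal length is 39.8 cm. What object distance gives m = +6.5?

33.7 cm

m = −d_i/d_o ⇒ d_i = −m·d_o.
1/f = 1/d_o + 1/d_i = 1/d_o − 1/(m·d_o) = (1 − 1/m)/d_o, so d_o = f(1 − 1/m) = (39.80)(1 − 1/(+6.5)) = 33.7 cm.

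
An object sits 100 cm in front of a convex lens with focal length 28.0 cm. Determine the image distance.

38.9 cm

Lens equation: 1/s_i = 1/f − 1/s_o = 1/(28.00) − 1/(100) = 0.03571 − 0.01000 = 0.02571, so s_i = 38.9 cm.
The image is real, inverted and reduced, on the far side of the lens.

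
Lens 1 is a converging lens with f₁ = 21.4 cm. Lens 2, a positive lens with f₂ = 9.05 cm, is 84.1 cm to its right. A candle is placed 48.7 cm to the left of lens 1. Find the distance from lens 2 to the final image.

Lens 1: 1/d_i1 = 1/f₁ − 1/d_o1 = 1/(21.4) − 1/(48.7) = 0.02620, so d_i1 = 38.18 cm.
The intermediate image is 38.18 cm to the right of lens 1, which is 84.1 − (38.18) = 45.92 cm to the left of lens 2, so d_o2 = +45.92 cm.
Lens 2: 1/d_i2 = 1/f₂ − 1/d_o2 = 1/(9.05) − 1/(45.92) = 0.08872, so d_i2 = 11.3 cm.
The final image is real, 11.3 cm to the right of lens 2 (overall magnification ≈ 0.19).

11.3 cm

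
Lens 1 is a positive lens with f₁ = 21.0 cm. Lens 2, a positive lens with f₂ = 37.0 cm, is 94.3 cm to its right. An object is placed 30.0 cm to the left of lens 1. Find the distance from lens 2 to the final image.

Lens 1: 1/d_i1 = 1/f₁ − 1/d_o1 = 1/(21.0) − 1/(30.0) = 0.01429, so d_i1 = 70.00 cm.
The intermediate image is 70.00 cm to the right of lens 1, which is 94.3 − (70.00) = 24.30 cm to the left of lens 2, so d_o2 = +24.30 cm.
Lens 2: 1/d_i2 = 1/f₂ − 1/d_o2 = 1/(37.0) − 1/(24.30) = -0.01413, so d_i2 = -70.8 cm.
The final image is virtual, 70.8 cm to the left of lens 2 (overall magnification ≈ -6.8).

70.8 cm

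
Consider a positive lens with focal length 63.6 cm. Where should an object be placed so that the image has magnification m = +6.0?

m = −d_i/d_o ⇒ d_i = −m·d_o.
1/f = 1/d_o + 1/d_i = 1/d_o − 1/(m·d_o) = (1 − 1/m)/d_o, so d_o = f(1 − 1/m) = (63.60)(1 − 1/(+6.0)) = 53.0 cm.

53.0 cm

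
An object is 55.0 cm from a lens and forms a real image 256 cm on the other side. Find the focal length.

f = 45.3 cm (converging)

Real image ⇒ d_i = +256 cm.
1/f = 1/d_o + 1/d_i = 1/(55.0) + 1/(256) = 0.02209, so f = 45.3 cm.
Since f is positive, the lens is converging.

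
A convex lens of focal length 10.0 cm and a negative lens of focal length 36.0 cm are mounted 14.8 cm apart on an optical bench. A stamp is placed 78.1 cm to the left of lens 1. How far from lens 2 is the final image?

Lens 1: 1/d_i1 = 1/f₁ − 1/d_o1 = 1/(10.0) − 1/(78.1) = 0.08720, so d_i1 = 11.47 cm.
The intermediate image is 11.47 cm to the right of lens 1, which is 14.8 − (11.47) = 3.330 cm to the left of lens 2, so d_o2 = +3.330 cm.
Lens 2 is diverging, so f₂ = −36.0 cm.
Lens 2: 1/d_i2 = 1/f₂ − 1/d_o2 = 1/(-36.0) − 1/(3.330) = -0.3281, so d_i2 = -3.05 cm.
The final image is virtual, 3.05 cm to the left of lens 2 (overall magnification ≈ -0.13).

3.05 cm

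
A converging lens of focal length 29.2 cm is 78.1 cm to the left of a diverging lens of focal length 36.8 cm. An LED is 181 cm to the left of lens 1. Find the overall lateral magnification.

Lens 1: 1/d_i1 = 1/(29.2) − 1/(181) = 0.02872, so d_i1 = 34.82 cm; m₁ = −d_i1/d_o1 = -0.1924.
d_o2 = 78.1 − (34.82) = 43.28 cm.
f₂ = −36.8 cm (diverging).
Lens 2: 1/d_i2 = 1/(-36.8) − 1/(43.28) = -0.05028, so d_i2 = -19.89 cm; m₂ = −d_i2/d_o2 = +0.4595.
m = m₁·m₂ = (-0.1924)(+0.4595) = -0.0884.

m = -0.0884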